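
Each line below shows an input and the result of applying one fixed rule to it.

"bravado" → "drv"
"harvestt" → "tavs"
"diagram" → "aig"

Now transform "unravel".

ena

The transformation: keep every other character starting from the second (positions 2nd, 4th, 6th, ...), then move the last character to the front.
Applying both steps to "unravel": "nae", then "ena".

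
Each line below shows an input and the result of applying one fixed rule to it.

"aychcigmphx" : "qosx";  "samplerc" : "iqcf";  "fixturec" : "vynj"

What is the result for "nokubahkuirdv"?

deak

The rule is to shift every letter 10 places backward in the alphabet (wrapping around), then keep only the first 4 characters.
Applying both steps to "nokubahkuirdv": "deakrqxakyhtl", then "deak".
(Check on "samplerc": → "iqcfbuhs" → "iqcf" ✓)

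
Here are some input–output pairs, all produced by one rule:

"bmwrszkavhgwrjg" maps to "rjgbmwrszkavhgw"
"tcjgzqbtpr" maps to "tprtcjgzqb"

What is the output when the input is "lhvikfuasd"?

Rule — move the last 3 characters to the front (rotate right by 3).
On "lhvikfuasd" that produces "asdlhvikfu".

asdlhvikfu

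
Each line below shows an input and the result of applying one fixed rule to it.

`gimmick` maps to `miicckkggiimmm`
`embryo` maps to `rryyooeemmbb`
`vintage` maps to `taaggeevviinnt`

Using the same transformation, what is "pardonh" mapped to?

The pattern: double every character, then swap the front and back halves of the string.
For "pardonh", step one produces "ppaarrddoonnhh"; step two turns that into "doonnhhppaarrd".

doonnhhppaarrd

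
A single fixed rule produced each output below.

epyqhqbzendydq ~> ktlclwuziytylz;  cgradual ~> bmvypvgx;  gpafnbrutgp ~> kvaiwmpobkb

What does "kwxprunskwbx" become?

rskmpinfrwsf

Looking at the pairs, the operation is to shift every letter 5 places backward in the alphabet (wrapping around), then move the first character to the end.
"kwxprunskwbx" → "frskmpinfrws" → "rskmpinfrwsf".
(Check on "cgradual": → "xbmvypvg" → "bmvypvgx" ✓)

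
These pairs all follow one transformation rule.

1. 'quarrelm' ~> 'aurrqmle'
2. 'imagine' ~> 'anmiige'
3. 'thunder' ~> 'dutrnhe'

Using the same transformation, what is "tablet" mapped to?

In each case the input is transformed by: sort the characters into reverse alphabetical order, then move the last character to the front.
"tablet" → "attleb".

attleb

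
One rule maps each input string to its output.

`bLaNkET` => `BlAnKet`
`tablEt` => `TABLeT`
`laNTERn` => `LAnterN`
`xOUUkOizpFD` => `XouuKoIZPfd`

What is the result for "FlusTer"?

The transformation: flip the case of every letter.
For "FlusTer" the result is "fLUStER".

fLUStER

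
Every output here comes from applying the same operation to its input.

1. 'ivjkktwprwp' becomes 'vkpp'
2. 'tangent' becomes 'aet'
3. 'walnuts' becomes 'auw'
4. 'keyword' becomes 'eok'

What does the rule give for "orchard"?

The pattern: move the first character to the end, then keep one character in every 3, starting at position 1 (positions 1st, 4th, 7th, ...).
Applying both steps to "orchard": "rchardo", then "rao".

rao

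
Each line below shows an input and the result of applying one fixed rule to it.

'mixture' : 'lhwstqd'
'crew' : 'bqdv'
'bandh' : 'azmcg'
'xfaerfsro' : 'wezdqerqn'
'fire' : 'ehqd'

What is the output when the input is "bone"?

Each output is the input with this applied: shift every letter 1 place backward in the alphabet (wrapping around).
Doing the same to "bone": "anmd".

anmd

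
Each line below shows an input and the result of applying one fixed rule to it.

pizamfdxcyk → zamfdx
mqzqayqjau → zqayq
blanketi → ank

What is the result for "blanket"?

an

The transformation: delete the last 3 characters, then delete the first 2 characters.
On "blanket": the first step gives "blan", and the second then gives "an".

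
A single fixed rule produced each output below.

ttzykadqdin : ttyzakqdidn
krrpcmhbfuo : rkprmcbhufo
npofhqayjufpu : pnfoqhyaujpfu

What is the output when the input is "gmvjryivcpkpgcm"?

mgjvyrvipcpkcgm

The transformation: swap each adjacent pair of characters (1↔2, 3↔4, ...).
For "gmvjryivcpkpgcm" the result is "mgjvyrvipcpkcgm".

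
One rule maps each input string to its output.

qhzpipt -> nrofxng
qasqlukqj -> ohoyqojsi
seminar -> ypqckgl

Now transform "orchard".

In each case the input is transformed by: shift every letter 2 places backward in the alphabet (wrapping around), then move the last 2 characters to the front (rotate right by 2).
On "orchard": the first step gives "mpafypb", and the second then gives "pbmpafy".

pbmpafy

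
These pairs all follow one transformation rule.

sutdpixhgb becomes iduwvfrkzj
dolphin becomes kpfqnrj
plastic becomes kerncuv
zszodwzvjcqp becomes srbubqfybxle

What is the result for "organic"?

keqticp

What's happening: shift every letter 2 places forward in the alphabet (wrapping around), then move the last 2 characters to the front (rotate right by 2).
"organic" → "qticpke" → "keqticp".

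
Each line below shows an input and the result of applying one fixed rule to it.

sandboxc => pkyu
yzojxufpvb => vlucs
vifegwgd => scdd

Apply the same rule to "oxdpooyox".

lalvu

Rule — keep every other character starting from the first (positions 1st, 3rd, 5th, ...), then shift every letter 3 places backward in the alphabet (wrapping around).
"oxdpooyox" → "odoyx" → "lalvu".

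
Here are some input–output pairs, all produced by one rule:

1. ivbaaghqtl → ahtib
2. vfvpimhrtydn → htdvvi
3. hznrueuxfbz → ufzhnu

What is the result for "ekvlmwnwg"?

Rule — keep every other character starting from the first (positions 1st, 3rd, 5th, ...), then move the last 3 characters to the front (rotate right by 3).
"ekvlmwnwg" → "evmng" → "mngev".

mngev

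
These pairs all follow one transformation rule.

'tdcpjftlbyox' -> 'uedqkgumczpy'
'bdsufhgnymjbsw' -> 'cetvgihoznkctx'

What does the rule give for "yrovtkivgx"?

zspwuljwhy

The pattern: shift every letter 1 place forward in the alphabet (wrapping around).
Applying that to "yrovtkivgx" gives "zspwuljwhy".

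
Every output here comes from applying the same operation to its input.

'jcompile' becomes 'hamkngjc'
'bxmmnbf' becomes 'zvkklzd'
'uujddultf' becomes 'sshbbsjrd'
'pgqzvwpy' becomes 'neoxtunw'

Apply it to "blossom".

zjmqqmk

The transformation: shift every letter 2 places backward in the alphabet (wrapping around).
Applying that to "blossom" gives "zjmqqmk".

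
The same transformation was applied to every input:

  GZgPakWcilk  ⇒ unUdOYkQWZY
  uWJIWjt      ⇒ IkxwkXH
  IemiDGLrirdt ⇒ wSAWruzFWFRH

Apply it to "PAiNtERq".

The rule is to flip the case of every letter, then shift every letter 12 places backward in the alphabet (wrapping around).
"PAiNtERq" → "paInTerQ" → "doWbHsfE".

doWbHsfE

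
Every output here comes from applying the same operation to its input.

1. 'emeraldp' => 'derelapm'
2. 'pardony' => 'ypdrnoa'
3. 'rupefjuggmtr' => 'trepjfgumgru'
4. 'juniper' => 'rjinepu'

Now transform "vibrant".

Looking at the pairs, the operation is to swap each adjacent pair of characters (1↔2, 3↔4, ...), then swap the first and last characters.
Working it through for "vibrant": intermediate "ivrbnat", final "tvrbnai".

tvrbnai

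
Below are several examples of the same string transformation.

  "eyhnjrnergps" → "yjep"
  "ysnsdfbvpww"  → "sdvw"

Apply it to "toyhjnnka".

What's happening: keep one character in every 3, starting at position 2 (positions 2nd, 5th, 8th, ...).
Applying that to "toyhjnnka" gives "ojk".

ojk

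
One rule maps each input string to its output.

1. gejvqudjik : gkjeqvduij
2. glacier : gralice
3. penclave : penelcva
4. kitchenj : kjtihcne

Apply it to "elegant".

The transformation: move the last character to the front, then swap each adjacent pair of characters (1↔2, 3↔4, ...).
For "elegant", step one produces "telegan"; step two turns that into "etelagn".

etelagn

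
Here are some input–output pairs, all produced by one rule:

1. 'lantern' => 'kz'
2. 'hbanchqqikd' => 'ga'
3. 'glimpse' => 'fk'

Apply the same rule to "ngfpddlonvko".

mf

Rule — shift every letter 1 place backward in the alphabet (wrapping around), then keep only the first 2 characters.
For "ngfpddlonvko", step one produces "mfeoccknmujn"; step two turns that into "mf".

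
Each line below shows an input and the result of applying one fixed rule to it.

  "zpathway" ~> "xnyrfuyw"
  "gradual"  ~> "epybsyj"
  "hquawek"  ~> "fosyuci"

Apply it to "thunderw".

rfslbcpu

What's happening: shift every letter 2 places backward in the alphabet (wrapping around).
Doing the same to "thunderw": "rfslbcpu".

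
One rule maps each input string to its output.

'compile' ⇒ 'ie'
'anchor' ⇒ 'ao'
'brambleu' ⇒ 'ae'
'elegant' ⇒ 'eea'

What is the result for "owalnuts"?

oa

Looking at the pairs, the operation is to keep every other character starting from the first (positions 1st, 3rd, 5th, ...), then keep only the vowels.
Applying both steps to "owalnuts": "oant", then "oa".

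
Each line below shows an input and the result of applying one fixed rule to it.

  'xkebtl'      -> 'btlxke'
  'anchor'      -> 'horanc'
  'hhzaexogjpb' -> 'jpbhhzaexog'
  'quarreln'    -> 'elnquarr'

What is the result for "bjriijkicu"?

icubjriijk

What's happening: move the last 3 characters to the front (rotate right by 3).
So "bjriijkicu" becomes "icubjriijk".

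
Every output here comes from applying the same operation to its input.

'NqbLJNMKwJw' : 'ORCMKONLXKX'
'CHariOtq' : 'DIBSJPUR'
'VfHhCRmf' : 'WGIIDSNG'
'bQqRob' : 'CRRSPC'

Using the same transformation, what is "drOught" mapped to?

The transformation: shift every letter 1 place forward in the alphabet (wrapping around), then convert every letter to uppercase.
For "drOught", step one produces "esPvhiu"; step two turns that into "ESPVHIU".

ESPVHIU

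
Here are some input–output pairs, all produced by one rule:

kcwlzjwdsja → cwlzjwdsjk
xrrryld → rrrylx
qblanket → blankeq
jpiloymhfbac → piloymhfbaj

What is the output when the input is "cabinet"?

abinec

The rule is to delete the last character, then move the first character to the end.
For "cabinet", step one produces "cabine"; step two turns that into "abinec".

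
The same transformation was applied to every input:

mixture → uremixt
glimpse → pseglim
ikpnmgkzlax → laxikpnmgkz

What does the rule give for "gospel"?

pelgos

Each output is the input with this applied: move the last 3 characters to the front (rotate right by 3).
So "gospel" becomes "pelgos".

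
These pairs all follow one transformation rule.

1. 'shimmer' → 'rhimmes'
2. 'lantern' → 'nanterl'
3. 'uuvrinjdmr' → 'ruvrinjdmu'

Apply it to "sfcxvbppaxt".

The transformation: swap the first and last characters.
On "sfcxvbppaxt" that produces "tfcxvbppaxs".

tfcxvbppaxs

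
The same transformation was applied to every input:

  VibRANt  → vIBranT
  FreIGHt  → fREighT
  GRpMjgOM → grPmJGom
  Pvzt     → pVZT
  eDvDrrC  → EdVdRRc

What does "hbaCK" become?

HBAck

The transformation: flip the case of every letter.
For "hbaCK" the result is "HBAck".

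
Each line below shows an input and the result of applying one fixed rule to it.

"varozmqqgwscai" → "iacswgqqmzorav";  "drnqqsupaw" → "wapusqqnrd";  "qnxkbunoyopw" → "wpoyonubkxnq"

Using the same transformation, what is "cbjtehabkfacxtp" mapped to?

The rule is to reverse the string.
Applying that to "cbjtehabkfacxtp" gives "ptxcafkbahetjbc".

ptxcafkbahetjbc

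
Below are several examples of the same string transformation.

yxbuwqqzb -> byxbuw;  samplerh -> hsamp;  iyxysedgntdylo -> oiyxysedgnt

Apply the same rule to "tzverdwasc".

ctzverd

The pattern: move the last character to the front, then delete the last 3 characters.
"tzverdwasc" → "ctzverd".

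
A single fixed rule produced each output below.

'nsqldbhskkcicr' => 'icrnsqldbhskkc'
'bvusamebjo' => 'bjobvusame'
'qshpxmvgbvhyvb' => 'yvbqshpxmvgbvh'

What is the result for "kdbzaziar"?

iarkdbzaz

The transformation: move the last 3 characters to the front (rotate right by 3).
Doing the same to "kdbzaziar": "iarkdbzaz".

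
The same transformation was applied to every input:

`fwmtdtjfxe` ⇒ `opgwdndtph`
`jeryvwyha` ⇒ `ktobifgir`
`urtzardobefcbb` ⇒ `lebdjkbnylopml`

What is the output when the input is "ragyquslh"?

rbkqiaecv

What's happening: shift every letter 10 places forward in the alphabet (wrapping around), then move the last character to the front.
For "ragyquslh", step one produces "bkqiaecvr"; step two turns that into "rbkqiaecv".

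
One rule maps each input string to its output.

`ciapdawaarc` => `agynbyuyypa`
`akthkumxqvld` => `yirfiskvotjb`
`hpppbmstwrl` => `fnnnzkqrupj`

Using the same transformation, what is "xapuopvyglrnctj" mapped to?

vynsmntwejplarh

The transformation: shift every letter 2 places backward in the alphabet (wrapping around).
Applying that to "xapuopvyglrnctj" gives "vynsmntwejplarh".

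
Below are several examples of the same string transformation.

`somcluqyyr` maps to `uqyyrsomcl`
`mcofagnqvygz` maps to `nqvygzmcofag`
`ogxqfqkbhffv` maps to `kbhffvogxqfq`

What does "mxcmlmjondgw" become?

Looking at the pairs, the operation is to swap the front and back halves of the string.
On "mxcmlmjondgw" that produces "jondgwmxcmlm".

jondgwmxcmlm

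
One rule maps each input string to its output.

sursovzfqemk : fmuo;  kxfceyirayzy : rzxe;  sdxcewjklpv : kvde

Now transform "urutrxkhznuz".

Each output is the input with this applied: keep one character in every 3, starting at position 2 (positions 2nd, 5th, 8th, ...), then move the first 2 characters to the end (rotate left by 2).
On "urutrxkhznuz": the first step gives "rrhu", and the second then gives "hurr".

hurr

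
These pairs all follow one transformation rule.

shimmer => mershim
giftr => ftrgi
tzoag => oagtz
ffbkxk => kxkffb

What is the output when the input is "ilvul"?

In each case the input is transformed by: move the last 3 characters to the front (rotate right by 3).
"ilvul" → "vulil".

vulil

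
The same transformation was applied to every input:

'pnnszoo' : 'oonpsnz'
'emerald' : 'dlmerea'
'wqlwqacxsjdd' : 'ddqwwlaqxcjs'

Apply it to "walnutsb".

The rule is to move the last 2 characters to the front (rotate right by 2), then swap each adjacent pair of characters (1↔2, 3↔4, ...).
"walnutsb" → "sbwalnut" → "bsawnltu".

bsawnltu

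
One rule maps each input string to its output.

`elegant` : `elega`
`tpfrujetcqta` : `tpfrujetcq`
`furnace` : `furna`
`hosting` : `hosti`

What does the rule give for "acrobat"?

acrob

In each case the input is transformed by: delete the last 2 characters.
On "acrobat" that produces "acrob".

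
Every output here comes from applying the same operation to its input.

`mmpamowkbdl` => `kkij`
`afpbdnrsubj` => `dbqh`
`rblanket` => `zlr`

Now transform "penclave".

In each case the input is transformed by: shift every letter 2 places backward in the alphabet (wrapping around), then keep one character in every 3, starting at position 2 (positions 2nd, 5th, 8th, ...).
So "penclave" becomes "cjc".

cjc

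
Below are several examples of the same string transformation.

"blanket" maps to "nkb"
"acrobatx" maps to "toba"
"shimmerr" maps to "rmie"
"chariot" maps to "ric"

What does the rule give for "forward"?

rod

Each output is the input with this applied: sort the characters into reverse alphabetical order, then keep every other character starting from the second (positions 2nd, 4th, 6th, ...).
On "forward": the first step gives "wrrofda", and the second then gives "rod".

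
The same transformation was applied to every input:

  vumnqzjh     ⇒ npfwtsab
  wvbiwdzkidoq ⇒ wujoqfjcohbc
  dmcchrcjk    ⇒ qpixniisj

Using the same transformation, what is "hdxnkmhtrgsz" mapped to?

fymxznsqtdjn

The rule is to reverse the string, then shift every letter 6 places forward in the alphabet (wrapping around).
On "hdxnkmhtrgsz": the first step gives "zsgrthmknxdh", and the second then gives "fymxznsqtdjn".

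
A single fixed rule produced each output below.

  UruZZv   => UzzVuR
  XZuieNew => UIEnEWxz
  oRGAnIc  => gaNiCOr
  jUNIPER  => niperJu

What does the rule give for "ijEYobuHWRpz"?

The rule is to flip the case of every letter, then move the first 2 characters to the end (rotate left by 2).
On "ijEYobuHWRpz": the first step gives "IJeyOBUhwrPZ", and the second then gives "eyOBUhwrPZIJ".

eyOBUhwrPZIJ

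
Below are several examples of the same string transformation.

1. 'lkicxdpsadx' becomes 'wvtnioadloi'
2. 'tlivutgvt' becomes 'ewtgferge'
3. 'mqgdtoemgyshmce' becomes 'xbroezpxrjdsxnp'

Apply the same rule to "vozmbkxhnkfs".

gzkxmvisyvqd

Each output is the input with this applied: shift every letter 11 places forward in the alphabet (wrapping around).
For "vozmbkxhnkfs" the result is "gzkxmvisyvqd".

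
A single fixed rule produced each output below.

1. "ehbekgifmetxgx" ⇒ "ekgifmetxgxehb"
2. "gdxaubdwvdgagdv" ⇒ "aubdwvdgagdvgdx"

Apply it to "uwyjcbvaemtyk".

jcbvaemtykuwy

Looking at the pairs, the operation is to move the first 3 characters to the end (rotate left by 3).
Applying that to "uwyjcbvaemtyk" gives "jcbvaemtykuwy".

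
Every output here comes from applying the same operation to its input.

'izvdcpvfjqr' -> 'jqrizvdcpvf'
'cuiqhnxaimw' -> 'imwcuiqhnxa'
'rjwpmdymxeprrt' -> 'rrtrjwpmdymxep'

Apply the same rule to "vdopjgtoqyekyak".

The transformation: move the last 3 characters to the front (rotate right by 3).
So "vdopjgtoqyekyak" becomes "yakvdopjgtoqyek".

yakvdopjgtoqyek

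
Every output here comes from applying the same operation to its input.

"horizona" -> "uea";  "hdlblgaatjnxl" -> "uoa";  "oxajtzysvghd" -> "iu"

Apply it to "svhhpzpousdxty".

iuu

Rule — shift every letter 13 places forward in the alphabet (wrapping around) — i.e. ROT13, then keep only the vowels.
For "svhhpzpousdxty", step one produces "fiuucmcbhfqkgl"; step two turns that into "iuu".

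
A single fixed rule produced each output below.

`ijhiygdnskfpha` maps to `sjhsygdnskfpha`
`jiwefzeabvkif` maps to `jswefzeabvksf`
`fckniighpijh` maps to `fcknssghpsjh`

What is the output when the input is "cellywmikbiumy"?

cellywmskbsumy

Each output is the input with this applied: replace every "i" with "s".
So "cellywmikbiumy" becomes "cellywmskbsumy".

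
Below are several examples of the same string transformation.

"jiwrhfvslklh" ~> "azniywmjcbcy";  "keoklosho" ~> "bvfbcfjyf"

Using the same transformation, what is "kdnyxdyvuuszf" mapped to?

In each case the input is transformed by: shift every letter 9 places backward in the alphabet (wrapping around).
So "kdnyxdyvuuszf" becomes "buepoupmlljqw".

buepoupmlljqw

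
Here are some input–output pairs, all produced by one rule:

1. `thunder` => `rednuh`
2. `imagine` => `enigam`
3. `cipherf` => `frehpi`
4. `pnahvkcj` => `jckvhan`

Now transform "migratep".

The transformation: delete the first character, then reverse the string.
Starting from "migratep": after the first operation, "igratep"; after the second, "petargi".

petargi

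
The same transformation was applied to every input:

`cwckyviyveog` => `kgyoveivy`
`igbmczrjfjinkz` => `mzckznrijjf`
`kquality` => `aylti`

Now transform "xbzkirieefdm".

kmidrfiee

What's happening: delete the first 3 characters, then take characters alternately from the front and the back (1st, last, 2nd, 2nd-last, ...).
On "xbzkirieefdm": the first step gives "kirieefdm", and the second then gives "kmidrfiee".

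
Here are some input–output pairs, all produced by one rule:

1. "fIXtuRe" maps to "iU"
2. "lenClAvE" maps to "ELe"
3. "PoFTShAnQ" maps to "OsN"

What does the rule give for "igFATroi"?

What's happening: keep one character in every 3, starting at position 2 (positions 2nd, 5th, 8th, ...), then flip the case of every letter.
Working it through for "igFATroi": intermediate "gTi", final "GtI".

GtI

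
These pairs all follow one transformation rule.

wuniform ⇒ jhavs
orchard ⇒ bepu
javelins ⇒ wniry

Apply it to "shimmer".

In each case the input is transformed by: delete the last 3 characters, then shift every letter 13 places forward in the alphabet (wrapping around) — i.e. ROT13.
Applying both steps to "shimmer": "shim", then "fuvz".

fuvz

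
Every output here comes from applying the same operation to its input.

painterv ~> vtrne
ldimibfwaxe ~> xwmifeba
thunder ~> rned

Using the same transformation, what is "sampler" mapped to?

rple

The rule is to delete the first 3 characters, then sort the characters into reverse alphabetical order.
For "sampler", step one produces "pler"; step two turns that into "rple".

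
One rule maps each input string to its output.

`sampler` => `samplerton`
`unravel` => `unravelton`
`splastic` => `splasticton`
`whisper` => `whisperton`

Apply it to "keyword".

Rule — append "ton".
Applying that to "keyword" gives "keywordton".

keywordton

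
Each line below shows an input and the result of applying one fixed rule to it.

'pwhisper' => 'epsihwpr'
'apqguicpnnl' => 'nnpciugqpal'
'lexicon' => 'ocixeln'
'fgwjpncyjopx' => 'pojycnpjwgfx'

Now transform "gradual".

Rule — reverse the string, then move the first character to the end.
Working it through for "gradual": intermediate "laudarg", final "audargl".
(Check on "fgwjpncyjopx": → "xpojycnpjwgf" → "pojycnpjwgfx" ✓)

audargl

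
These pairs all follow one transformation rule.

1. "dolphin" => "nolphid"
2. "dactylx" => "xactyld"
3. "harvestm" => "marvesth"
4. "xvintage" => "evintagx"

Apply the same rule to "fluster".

rlustef

The rule is to swap the first and last characters.
"fluster" → "rlustef".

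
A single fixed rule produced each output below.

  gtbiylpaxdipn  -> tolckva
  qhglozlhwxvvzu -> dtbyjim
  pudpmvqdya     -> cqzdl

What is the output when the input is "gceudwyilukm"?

trqlyx

What's happening: keep every other character starting from the first (positions 1st, 3rd, 5th, ...), then shift every letter 13 places forward in the alphabet (wrapping around) — i.e. ROT13.
For "gceudwyilukm", step one produces "gedylk"; step two turns that into "trqlyx".
(Check on "pudpmvqdya": → "pdmqy" → "cqzdl" ✓)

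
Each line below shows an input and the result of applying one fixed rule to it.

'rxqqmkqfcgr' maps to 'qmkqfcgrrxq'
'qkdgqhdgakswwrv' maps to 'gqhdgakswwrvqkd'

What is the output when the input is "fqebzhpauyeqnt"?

bzhpauyeqntfqe

The transformation: move the first 3 characters to the end (rotate left by 3).
So "fqebzhpauyeqnt" becomes "bzhpauyeqntfqe".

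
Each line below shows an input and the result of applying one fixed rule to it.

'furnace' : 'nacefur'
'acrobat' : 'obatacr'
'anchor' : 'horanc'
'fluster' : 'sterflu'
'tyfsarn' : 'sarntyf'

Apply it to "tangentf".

gentftan

Each output is the input with this applied: move the first 3 characters to the end (rotate left by 3).
Doing the same to "tangentf": "gentftan".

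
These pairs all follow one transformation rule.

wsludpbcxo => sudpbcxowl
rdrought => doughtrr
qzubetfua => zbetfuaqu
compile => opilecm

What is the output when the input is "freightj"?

Each output is the input with this applied: move the first 2 characters to the end (rotate left by 2), then swap the first and last characters.
Working it through for "freightj": intermediate "eightjfr", final "rightjfe".
(Check on "compile": → "mpileco" → "opilecm" ✓)

rightjfe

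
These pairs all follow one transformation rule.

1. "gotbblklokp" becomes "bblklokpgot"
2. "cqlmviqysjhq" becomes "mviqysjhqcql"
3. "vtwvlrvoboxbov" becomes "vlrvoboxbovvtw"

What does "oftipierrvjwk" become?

ipierrvjwkoft

In each case the input is transformed by: move the first 3 characters to the end (rotate left by 3).
So "oftipierrvjwk" becomes "ipierrvjwkoft".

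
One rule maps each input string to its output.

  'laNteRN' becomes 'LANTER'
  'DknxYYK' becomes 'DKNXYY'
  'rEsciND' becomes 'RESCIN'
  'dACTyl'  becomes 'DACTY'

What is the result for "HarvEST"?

What's happening: delete the last character, then convert every letter to uppercase.
Starting from "HarvEST": after the first operation, "HarvES"; after the second, "HARVES".

HARVES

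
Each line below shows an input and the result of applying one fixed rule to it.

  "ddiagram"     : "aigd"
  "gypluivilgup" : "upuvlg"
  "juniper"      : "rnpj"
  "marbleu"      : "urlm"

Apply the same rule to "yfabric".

cary

The pattern: keep every other character starting from the first (positions 1st, 3rd, 5th, ...), then swap the first and last characters.
"yfabric" → "yarc" → "cary".
(Check on "ddiagram": → "diga" → "aigd" ✓)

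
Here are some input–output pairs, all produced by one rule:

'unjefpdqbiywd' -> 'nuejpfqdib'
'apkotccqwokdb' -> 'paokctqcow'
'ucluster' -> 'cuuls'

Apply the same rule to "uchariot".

cuahr

The rule is to delete the last 3 characters, then swap each adjacent pair of characters (1↔2, 3↔4, ...).
For "uchariot", step one produces "uchar"; step two turns that into "cuahr".
(Check on "ucluster": → "uclus" → "cuuls" ✓)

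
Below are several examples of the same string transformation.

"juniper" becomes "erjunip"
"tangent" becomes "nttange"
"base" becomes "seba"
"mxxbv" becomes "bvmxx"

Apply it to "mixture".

In each case the input is transformed by: move the last 2 characters to the front (rotate right by 2).
For "mixture" the result is "remixtu".

remixtu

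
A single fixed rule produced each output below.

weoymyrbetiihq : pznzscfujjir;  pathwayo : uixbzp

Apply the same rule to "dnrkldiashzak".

The rule is to delete the first 2 characters, then shift every letter 1 place forward in the alphabet (wrapping around).
For "dnrkldiashzak", step one produces "rkldiashzak"; step two turns that into "slmejbtiabl".

slmejbtiabl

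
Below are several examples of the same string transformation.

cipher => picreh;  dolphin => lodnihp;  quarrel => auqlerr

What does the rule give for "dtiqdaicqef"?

Looking at the pairs, the operation is to reverse the string, then move the last 3 characters to the front (rotate right by 3).
For "dtiqdaicqef", step one produces "feqciadqitd"; step two turns that into "itdfeqciadq".

itdfeqciadq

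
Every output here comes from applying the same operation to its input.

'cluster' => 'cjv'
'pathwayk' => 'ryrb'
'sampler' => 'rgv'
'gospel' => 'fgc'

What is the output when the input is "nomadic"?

frz

Each output is the input with this applied: shift every letter 9 places backward in the alphabet (wrapping around), then keep every other character starting from the second (positions 2nd, 4th, 6th, ...).
"nomadic" → "efdruzt" → "frz".
(Check on "sampler": → "jrdgcvi" → "rgv" ✓)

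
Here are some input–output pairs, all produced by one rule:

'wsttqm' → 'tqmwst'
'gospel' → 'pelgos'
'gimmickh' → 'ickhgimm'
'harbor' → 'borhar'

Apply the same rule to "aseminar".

inarasem

The transformation: swap the front and back halves of the string.
Doing the same to "aseminar": "inarasem".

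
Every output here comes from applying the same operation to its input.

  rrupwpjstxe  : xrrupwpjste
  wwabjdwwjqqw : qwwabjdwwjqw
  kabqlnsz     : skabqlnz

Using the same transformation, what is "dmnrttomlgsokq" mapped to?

kdmnrttomlgsoq

Rule — move the last character to the front, then swap the first and last characters.
For "dmnrttomlgsokq", step one produces "qdmnrttomlgsok"; step two turns that into "kdmnrttomlgsoq".
(Check on "rrupwpjstxe": → "errupwpjstx" → "xrrupwpjste" ✓)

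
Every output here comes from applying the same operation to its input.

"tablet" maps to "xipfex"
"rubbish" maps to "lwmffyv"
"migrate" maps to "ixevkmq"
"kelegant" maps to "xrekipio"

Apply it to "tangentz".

dxrikrex

The pattern: reverse the string, then shift every letter 4 places forward in the alphabet (wrapping around).
Working it through for "tangentz": intermediate "ztnegnat", final "dxrikrex".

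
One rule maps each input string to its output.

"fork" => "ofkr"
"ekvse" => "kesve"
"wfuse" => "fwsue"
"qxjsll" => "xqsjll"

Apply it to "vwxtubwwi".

In each case the input is transformed by: swap each adjacent pair of characters (1↔2, 3↔4, ...).
Applying that to "vwxtubwwi" gives "wvtxbuwwi".

wvtxbuwwi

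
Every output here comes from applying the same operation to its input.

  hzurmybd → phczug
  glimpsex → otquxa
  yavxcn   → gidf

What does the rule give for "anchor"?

ivkp

Each output is the input with this applied: shift every letter 8 places forward in the alphabet (wrapping around), then delete the last 2 characters.
For "anchor", step one produces "ivkpwz"; step two turns that into "ivkp".
(Check on "glimpsex": → "otquxamf" → "otquxa" ✓)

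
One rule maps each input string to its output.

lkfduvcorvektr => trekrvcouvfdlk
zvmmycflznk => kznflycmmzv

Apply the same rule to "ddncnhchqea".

aqechnhncdd

The rule is to swap each adjacent pair of characters (1↔2, 3↔4, ...), then reverse the string.
On "ddncnhchqea": the first step gives "ddcnhnhceqa", and the second then gives "aqechnhncdd".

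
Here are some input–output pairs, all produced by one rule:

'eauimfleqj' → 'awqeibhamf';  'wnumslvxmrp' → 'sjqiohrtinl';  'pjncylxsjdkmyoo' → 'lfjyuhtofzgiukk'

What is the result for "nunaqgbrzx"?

jqjwmcxnvt

The rule is to shift every letter 4 places backward in the alphabet (wrapping around).
Applying that to "nunaqgbrzx" gives "jqjwmcxnvt".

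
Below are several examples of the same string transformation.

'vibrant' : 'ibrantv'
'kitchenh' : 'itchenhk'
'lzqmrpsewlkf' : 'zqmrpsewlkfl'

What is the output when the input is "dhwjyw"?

hwjywd

Each output is the input with this applied: move the first character to the end.
On "dhwjyw" that produces "hwjywd".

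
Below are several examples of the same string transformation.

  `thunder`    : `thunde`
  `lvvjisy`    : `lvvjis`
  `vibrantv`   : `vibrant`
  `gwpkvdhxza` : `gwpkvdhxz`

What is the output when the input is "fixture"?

fixtur

Looking at the pairs, the operation is to delete the last character.
For "fixture" the result is "fixtur".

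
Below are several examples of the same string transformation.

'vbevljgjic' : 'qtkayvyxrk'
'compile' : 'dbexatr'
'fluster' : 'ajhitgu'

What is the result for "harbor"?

What's happening: shift every letter 11 places backward in the alphabet (wrapping around), then move the first character to the end.
"harbor" → "wpgqdg" → "pgqdgw".

pgqdgw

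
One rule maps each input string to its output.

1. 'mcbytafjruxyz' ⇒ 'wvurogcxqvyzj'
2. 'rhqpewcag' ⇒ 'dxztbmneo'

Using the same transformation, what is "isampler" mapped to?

obimjxpf

Looking at the pairs, the operation is to shift every letter 3 places backward in the alphabet (wrapping around), then reverse the string.
For "isampler", step one produces "fpxjmibo"; step two turns that into "obimjxpf".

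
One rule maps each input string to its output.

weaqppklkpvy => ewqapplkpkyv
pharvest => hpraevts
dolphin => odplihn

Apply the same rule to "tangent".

atgnnet

What's happening: swap each adjacent pair of characters (1↔2, 3↔4, ...).
Applying that to "tangent" gives "atgnnet".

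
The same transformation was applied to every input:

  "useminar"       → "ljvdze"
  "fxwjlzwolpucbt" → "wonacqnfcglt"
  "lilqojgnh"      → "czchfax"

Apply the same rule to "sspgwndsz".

jjgxneu

The transformation: delete the last 2 characters, then shift every letter 9 places backward in the alphabet (wrapping around).
For "sspgwndsz", step one produces "sspgwnd"; step two turns that into "jjgxneu".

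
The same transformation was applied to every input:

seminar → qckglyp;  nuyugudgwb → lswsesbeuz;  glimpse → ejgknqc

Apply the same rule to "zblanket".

Looking at the pairs, the operation is to shift every letter 2 places backward in the alphabet (wrapping around).
Doing the same to "zblanket": "xzjylicr".

xzjylicr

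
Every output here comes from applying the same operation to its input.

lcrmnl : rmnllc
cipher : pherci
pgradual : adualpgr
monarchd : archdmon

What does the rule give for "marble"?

Rule — swap the front and back halves of the string, then move the last character to the front.
Applying both steps to "marble": "blemar", then "rblema".

rblema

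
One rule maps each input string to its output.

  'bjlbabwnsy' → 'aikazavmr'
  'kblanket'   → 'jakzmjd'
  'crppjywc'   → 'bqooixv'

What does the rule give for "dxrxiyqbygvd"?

Looking at the pairs, the operation is to shift every letter 1 place backward in the alphabet (wrapping around), then delete the last character.
Working it through for "dxrxiyqbygvd": intermediate "cwqwhxpaxfuc", final "cwqwhxpaxfu".

cwqwhxpaxfu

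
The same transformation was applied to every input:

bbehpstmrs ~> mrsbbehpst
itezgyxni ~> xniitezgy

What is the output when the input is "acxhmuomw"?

Each output is the input with this applied: move the last 3 characters to the front (rotate right by 3).
For "acxhmuomw" the result is "omwacxhmu".

omwacxhmu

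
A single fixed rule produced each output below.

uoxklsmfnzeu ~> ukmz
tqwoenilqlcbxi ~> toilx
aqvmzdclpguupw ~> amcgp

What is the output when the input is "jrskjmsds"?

In each case the input is transformed by: keep one character in every 3, starting at position 1 (positions 1st, 4th, 7th, ...).
Doing the same to "jrskjmsds": "jks".

jks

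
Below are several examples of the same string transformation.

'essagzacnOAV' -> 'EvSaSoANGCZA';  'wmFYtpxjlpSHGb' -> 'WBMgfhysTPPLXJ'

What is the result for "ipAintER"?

IrPeaTIN

What's happening: take characters alternately from the front and the back (1st, last, 2nd, 2nd-last, ...), then flip the case of every letter.
On "ipAintER" that produces "IrPeaTIN".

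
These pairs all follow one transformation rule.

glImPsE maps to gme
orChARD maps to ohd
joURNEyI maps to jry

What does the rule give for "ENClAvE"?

What's happening: keep one character in every 3, starting at position 1 (positions 1st, 4th, 7th, ...), then convert every letter to lowercase.
Starting from "ENClAvE": after the first operation, "ElE"; after the second, "ele".
(Check on "glImPsE": → "gmE" → "gme" ✓)

ele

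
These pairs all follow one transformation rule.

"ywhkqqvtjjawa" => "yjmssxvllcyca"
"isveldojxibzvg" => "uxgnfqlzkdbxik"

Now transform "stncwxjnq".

vpeyzlpsu

Each output is the input with this applied: move the first character to the end, then shift every letter 2 places forward in the alphabet (wrapping around).
Applying both steps to "stncwxjnq": "tncwxjnqs", then "vpeyzlpsu".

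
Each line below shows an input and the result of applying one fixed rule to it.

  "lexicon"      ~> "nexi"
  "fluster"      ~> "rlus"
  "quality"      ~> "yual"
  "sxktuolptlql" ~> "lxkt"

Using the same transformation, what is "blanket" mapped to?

tlan

The transformation: swap the first and last characters, then keep only the first 4 characters.
Working it through for "blanket": intermediate "tlankeb", final "tlan".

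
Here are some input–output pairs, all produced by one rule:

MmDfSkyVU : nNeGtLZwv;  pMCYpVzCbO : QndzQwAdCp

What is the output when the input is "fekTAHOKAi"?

The pattern: shift every letter 1 place forward in the alphabet (wrapping around), then flip the case of every letter.
For "fekTAHOKAi" the result is "GFLubiplbJ".

GFLubiplbJ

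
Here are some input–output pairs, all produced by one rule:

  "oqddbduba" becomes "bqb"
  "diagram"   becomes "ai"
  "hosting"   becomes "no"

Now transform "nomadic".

io

The transformation: move the last 3 characters to the front (rotate right by 3), then keep one character in every 3, starting at position 2 (positions 2nd, 5th, 8th, ...).
Working it through for "nomadic": intermediate "dicnoma", final "io".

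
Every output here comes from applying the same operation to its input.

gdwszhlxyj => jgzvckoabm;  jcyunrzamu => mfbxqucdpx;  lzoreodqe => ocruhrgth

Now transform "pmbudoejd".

What's happening: shift every letter 3 places forward in the alphabet (wrapping around).
Doing the same to "pmbudoejd": "spexgrhmg".

spexgrhmg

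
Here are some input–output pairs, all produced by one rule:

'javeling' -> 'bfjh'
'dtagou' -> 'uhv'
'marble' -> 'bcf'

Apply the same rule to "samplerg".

What's happening: shift every letter 1 place forward in the alphabet (wrapping around), then keep every other character starting from the second (positions 2nd, 4th, 6th, ...).
Starting from "samplerg": after the first operation, "tbnqmfsh"; after the second, "bqfh".

bqfh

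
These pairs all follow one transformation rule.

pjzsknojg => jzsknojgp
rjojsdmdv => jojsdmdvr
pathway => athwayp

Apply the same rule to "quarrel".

The rule is to move the first character to the end.
On "quarrel" that produces "uarrelq".

uarrelq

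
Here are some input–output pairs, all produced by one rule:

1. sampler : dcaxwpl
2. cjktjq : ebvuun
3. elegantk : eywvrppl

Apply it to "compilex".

The pattern: sort the characters into reverse alphabetical order, then shift every letter 11 places forward in the alphabet (wrapping around).
Working it through for "compilex": intermediate "xpomliec", final "iazxwtpn".

iazxwtpn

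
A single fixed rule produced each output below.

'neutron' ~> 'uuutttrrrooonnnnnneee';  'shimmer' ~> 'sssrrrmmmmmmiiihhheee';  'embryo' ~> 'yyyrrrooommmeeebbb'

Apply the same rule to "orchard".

The transformation: repeat every character 3 times, then sort the characters into reverse alphabetical order.
Applying that to "orchard" gives "rrrrrrooohhhdddcccaaa".

rrrrrrooohhhdddcccaaa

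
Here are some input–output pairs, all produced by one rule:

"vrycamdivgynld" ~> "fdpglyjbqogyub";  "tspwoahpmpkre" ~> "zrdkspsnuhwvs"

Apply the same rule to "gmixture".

Each output is the input with this applied: shift every letter 3 places forward in the alphabet (wrapping around), then move the first 3 characters to the end (rotate left by 3).
Working it through for "gmixture": intermediate "jplawxuh", final "awxuhjpl".
(Check on "tspwoahpmpkre": → "wvszrdkspsnuh" → "zrdkspsnuhwvs" ✓)

awxuhjpl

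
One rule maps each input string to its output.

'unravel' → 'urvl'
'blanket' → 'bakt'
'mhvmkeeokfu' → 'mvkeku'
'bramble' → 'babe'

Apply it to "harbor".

hro

Rule — keep every other character starting from the first (positions 1st, 3rd, 5th, ...).
Applying that to "harbor" gives "hro".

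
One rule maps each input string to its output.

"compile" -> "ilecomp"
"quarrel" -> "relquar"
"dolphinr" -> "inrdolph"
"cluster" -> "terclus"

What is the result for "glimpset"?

setglimp

The rule is to move the last 3 characters to the front (rotate right by 3).
For "glimpset" the result is "setglimp".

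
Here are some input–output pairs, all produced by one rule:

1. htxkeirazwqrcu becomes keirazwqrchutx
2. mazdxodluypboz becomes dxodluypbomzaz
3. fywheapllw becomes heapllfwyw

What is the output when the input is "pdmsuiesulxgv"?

suiesulxgpvdm

Each output is the input with this applied: swap the first and last characters, then move the first 3 characters to the end (rotate left by 3).
For "pdmsuiesulxgv", step one produces "vdmsuiesulxgp"; step two turns that into "suiesulxgpvdm".
(Check on "mazdxodluypboz": → "zazdxodluypbom" → "dxodluypbomzaz" ✓)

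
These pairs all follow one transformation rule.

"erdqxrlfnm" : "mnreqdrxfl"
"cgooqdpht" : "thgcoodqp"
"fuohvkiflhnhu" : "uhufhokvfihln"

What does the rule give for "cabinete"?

etaciben

What's happening: move the last 2 characters to the front (rotate right by 2), then swap each adjacent pair of characters (1↔2, 3↔4, ...).
"cabinete" → "tecabine" → "etaciben".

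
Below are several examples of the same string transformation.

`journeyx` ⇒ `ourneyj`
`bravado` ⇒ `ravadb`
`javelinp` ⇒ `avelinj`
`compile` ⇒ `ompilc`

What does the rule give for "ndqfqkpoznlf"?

dqfqkpoznln

What's happening: delete the last character, then move the first character to the end.
Applying both steps to "ndqfqkpoznlf": "ndqfqkpoznl", then "dqfqkpoznln".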